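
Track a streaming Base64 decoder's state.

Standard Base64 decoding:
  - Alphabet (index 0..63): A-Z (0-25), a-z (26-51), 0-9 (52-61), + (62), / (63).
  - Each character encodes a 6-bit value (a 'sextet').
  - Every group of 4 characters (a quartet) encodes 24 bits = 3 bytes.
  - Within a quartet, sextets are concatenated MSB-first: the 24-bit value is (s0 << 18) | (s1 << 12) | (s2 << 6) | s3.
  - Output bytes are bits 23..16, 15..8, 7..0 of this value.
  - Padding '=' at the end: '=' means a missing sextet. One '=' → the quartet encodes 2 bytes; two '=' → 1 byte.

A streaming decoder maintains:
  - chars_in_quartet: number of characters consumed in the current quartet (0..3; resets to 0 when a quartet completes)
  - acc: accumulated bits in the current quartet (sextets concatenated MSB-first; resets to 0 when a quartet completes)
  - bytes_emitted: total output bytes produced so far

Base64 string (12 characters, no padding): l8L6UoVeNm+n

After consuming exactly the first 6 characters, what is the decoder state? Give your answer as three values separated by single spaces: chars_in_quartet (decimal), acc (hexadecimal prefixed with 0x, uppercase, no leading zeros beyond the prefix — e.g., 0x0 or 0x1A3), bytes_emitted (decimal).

After char 0 ('l'=37): chars_in_quartet=1 acc=0x25 bytes_emitted=0
After char 1 ('8'=60): chars_in_quartet=2 acc=0x97C bytes_emitted=0
After char 2 ('L'=11): chars_in_quartet=3 acc=0x25F0B bytes_emitted=0
After char 3 ('6'=58): chars_in_quartet=4 acc=0x97C2FA -> emit 97 C2 FA, reset; bytes_emitted=3
After char 4 ('U'=20): chars_in_quartet=1 acc=0x14 bytes_emitted=3
After char 5 ('o'=40): chars_in_quartet=2 acc=0x528 bytes_emitted=3

Answer: 2 0x528 3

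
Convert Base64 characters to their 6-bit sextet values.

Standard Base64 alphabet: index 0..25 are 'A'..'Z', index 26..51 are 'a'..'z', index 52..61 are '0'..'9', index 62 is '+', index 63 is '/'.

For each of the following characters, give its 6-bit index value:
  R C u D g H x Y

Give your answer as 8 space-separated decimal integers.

Answer: 17 2 46 3 32 7 49 24

Derivation:
'R': A..Z range, ord('R') − ord('A') = 17
'C': A..Z range, ord('C') − ord('A') = 2
'u': a..z range, 26 + ord('u') − ord('a') = 46
'D': A..Z range, ord('D') − ord('A') = 3
'g': a..z range, 26 + ord('g') − ord('a') = 32
'H': A..Z range, ord('H') − ord('A') = 7
'x': a..z range, 26 + ord('x') − ord('a') = 49
'Y': A..Z range, ord('Y') − ord('A') = 24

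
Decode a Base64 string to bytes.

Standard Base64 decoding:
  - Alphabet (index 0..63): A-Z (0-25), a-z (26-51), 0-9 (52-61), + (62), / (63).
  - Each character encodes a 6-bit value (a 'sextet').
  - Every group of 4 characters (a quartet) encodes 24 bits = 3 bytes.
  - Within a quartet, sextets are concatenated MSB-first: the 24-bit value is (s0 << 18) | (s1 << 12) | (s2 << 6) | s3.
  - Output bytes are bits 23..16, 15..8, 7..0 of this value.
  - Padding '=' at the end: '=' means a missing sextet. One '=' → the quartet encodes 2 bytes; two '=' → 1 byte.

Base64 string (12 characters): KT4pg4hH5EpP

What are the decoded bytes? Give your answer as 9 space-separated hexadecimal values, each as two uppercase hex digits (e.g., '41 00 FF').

Answer: 29 3E 29 83 88 47 E4 4A 4F

Derivation:
After char 0 ('K'=10): chars_in_quartet=1 acc=0xA bytes_emitted=0
After char 1 ('T'=19): chars_in_quartet=2 acc=0x293 bytes_emitted=0
After char 2 ('4'=56): chars_in_quartet=3 acc=0xA4F8 bytes_emitted=0
After char 3 ('p'=41): chars_in_quartet=4 acc=0x293E29 -> emit 29 3E 29, reset; bytes_emitted=3
After char 4 ('g'=32): chars_in_quartet=1 acc=0x20 bytes_emitted=3
After char 5 ('4'=56): chars_in_quartet=2 acc=0x838 bytes_emitted=3
After char 6 ('h'=33): chars_in_quartet=3 acc=0x20E21 bytes_emitted=3
After char 7 ('H'=7): chars_in_quartet=4 acc=0x838847 -> emit 83 88 47, reset; bytes_emitted=6
After char 8 ('5'=57): chars_in_quartet=1 acc=0x39 bytes_emitted=6
After char 9 ('E'=4): chars_in_quartet=2 acc=0xE44 bytes_emitted=6
After char 10 ('p'=41): chars_in_quartet=3 acc=0x39129 bytes_emitted=6
After char 11 ('P'=15): chars_in_quartet=4 acc=0xE44A4F -> emit E4 4A 4F, reset; bytes_emitted=9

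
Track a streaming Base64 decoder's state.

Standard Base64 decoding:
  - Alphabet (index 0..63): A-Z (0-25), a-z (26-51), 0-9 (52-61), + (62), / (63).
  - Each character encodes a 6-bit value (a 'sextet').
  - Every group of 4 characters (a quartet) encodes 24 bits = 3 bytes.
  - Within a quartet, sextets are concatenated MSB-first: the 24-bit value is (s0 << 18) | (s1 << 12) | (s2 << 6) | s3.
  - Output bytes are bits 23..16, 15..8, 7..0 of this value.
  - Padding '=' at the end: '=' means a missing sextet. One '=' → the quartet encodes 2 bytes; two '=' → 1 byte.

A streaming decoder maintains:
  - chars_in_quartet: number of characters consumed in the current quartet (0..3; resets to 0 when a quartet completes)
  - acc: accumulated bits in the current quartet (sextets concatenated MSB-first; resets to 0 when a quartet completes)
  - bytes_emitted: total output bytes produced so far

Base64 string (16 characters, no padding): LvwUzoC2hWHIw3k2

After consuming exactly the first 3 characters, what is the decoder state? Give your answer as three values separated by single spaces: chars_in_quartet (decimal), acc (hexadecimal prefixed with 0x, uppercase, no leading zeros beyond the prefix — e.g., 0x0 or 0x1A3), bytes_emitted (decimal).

Answer: 3 0xBBF0 0

Derivation:
After char 0 ('L'=11): chars_in_quartet=1 acc=0xB bytes_emitted=0
After char 1 ('v'=47): chars_in_quartet=2 acc=0x2EF bytes_emitted=0
After char 2 ('w'=48): chars_in_quartet=3 acc=0xBBF0 bytes_emitted=0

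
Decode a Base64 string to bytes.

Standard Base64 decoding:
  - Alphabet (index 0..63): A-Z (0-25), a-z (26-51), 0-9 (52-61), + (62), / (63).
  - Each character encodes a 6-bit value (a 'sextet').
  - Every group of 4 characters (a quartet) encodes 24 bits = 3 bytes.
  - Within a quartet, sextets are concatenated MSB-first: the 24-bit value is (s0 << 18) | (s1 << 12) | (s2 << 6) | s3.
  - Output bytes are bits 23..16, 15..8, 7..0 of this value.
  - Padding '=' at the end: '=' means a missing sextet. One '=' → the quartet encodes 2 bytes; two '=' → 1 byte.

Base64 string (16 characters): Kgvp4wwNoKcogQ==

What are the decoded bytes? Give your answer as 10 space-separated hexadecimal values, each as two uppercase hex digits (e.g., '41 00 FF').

After char 0 ('K'=10): chars_in_quartet=1 acc=0xA bytes_emitted=0
After char 1 ('g'=32): chars_in_quartet=2 acc=0x2A0 bytes_emitted=0
After char 2 ('v'=47): chars_in_quartet=3 acc=0xA82F bytes_emitted=0
After char 3 ('p'=41): chars_in_quartet=4 acc=0x2A0BE9 -> emit 2A 0B E9, reset; bytes_emitted=3
After char 4 ('4'=56): chars_in_quartet=1 acc=0x38 bytes_emitted=3
After char 5 ('w'=48): chars_in_quartet=2 acc=0xE30 bytes_emitted=3
After char 6 ('w'=48): chars_in_quartet=3 acc=0x38C30 bytes_emitted=3
After char 7 ('N'=13): chars_in_quartet=4 acc=0xE30C0D -> emit E3 0C 0D, reset; bytes_emitted=6
After char 8 ('o'=40): chars_in_quartet=1 acc=0x28 bytes_emitted=6
After char 9 ('K'=10): chars_in_quartet=2 acc=0xA0A bytes_emitted=6
After char 10 ('c'=28): chars_in_quartet=3 acc=0x2829C bytes_emitted=6
After char 11 ('o'=40): chars_in_quartet=4 acc=0xA0A728 -> emit A0 A7 28, reset; bytes_emitted=9
After char 12 ('g'=32): chars_in_quartet=1 acc=0x20 bytes_emitted=9
After char 13 ('Q'=16): chars_in_quartet=2 acc=0x810 bytes_emitted=9
Padding '==': partial quartet acc=0x810 -> emit 81; bytes_emitted=10

Answer: 2A 0B E9 E3 0C 0D A0 A7 28 81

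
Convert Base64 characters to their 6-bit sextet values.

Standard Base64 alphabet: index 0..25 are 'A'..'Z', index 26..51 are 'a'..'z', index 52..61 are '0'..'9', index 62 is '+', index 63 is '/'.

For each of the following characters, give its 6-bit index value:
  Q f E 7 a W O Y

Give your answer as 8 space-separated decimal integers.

'Q': A..Z range, ord('Q') − ord('A') = 16
'f': a..z range, 26 + ord('f') − ord('a') = 31
'E': A..Z range, ord('E') − ord('A') = 4
'7': 0..9 range, 52 + ord('7') − ord('0') = 59
'a': a..z range, 26 + ord('a') − ord('a') = 26
'W': A..Z range, ord('W') − ord('A') = 22
'O': A..Z range, ord('O') − ord('A') = 14
'Y': A..Z range, ord('Y') − ord('A') = 24

Answer: 16 31 4 59 26 22 14 24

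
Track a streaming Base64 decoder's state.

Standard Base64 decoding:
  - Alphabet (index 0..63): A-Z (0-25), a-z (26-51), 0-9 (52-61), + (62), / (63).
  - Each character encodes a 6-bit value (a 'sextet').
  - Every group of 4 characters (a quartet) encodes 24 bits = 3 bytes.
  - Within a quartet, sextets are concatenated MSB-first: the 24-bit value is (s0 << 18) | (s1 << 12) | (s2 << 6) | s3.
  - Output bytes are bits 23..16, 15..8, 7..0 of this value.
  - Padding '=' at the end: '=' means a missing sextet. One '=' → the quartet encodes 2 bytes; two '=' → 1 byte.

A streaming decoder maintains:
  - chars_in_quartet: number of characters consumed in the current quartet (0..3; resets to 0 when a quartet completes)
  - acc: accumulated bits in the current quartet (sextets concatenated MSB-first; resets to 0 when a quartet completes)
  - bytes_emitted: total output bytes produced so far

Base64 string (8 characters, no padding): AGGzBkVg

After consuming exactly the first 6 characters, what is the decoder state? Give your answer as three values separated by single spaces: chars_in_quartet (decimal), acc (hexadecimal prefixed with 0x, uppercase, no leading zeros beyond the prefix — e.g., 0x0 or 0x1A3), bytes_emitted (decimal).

After char 0 ('A'=0): chars_in_quartet=1 acc=0x0 bytes_emitted=0
After char 1 ('G'=6): chars_in_quartet=2 acc=0x6 bytes_emitted=0
After char 2 ('G'=6): chars_in_quartet=3 acc=0x186 bytes_emitted=0
After char 3 ('z'=51): chars_in_quartet=4 acc=0x61B3 -> emit 00 61 B3, reset; bytes_emitted=3
After char 4 ('B'=1): chars_in_quartet=1 acc=0x1 bytes_emitted=3
After char 5 ('k'=36): chars_in_quartet=2 acc=0x64 bytes_emitted=3

Answer: 2 0x64 3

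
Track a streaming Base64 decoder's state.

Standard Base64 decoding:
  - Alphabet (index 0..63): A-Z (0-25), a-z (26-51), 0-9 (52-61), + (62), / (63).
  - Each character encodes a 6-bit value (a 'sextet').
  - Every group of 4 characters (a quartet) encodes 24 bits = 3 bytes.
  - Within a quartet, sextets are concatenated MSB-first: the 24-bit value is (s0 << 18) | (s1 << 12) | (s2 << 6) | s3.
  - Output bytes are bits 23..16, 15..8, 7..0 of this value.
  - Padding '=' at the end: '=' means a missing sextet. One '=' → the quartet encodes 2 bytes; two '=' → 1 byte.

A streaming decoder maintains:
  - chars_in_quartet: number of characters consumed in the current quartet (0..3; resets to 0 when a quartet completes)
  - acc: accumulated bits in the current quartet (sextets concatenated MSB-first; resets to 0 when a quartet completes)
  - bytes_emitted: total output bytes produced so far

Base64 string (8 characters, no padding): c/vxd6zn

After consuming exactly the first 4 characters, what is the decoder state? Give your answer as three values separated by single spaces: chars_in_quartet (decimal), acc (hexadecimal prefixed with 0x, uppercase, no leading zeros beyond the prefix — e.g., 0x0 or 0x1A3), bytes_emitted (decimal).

Answer: 0 0x0 3

Derivation:
After char 0 ('c'=28): chars_in_quartet=1 acc=0x1C bytes_emitted=0
After char 1 ('/'=63): chars_in_quartet=2 acc=0x73F bytes_emitted=0
After char 2 ('v'=47): chars_in_quartet=3 acc=0x1CFEF bytes_emitted=0
After char 3 ('x'=49): chars_in_quartet=4 acc=0x73FBF1 -> emit 73 FB F1, reset; bytes_emitted=3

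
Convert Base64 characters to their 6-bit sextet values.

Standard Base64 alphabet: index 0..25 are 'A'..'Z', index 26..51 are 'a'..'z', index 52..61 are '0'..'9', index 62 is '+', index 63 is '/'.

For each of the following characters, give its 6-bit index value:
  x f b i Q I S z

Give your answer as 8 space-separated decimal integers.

Answer: 49 31 27 34 16 8 18 51

Derivation:
'x': a..z range, 26 + ord('x') − ord('a') = 49
'f': a..z range, 26 + ord('f') − ord('a') = 31
'b': a..z range, 26 + ord('b') − ord('a') = 27
'i': a..z range, 26 + ord('i') − ord('a') = 34
'Q': A..Z range, ord('Q') − ord('A') = 16
'I': A..Z range, ord('I') − ord('A') = 8
'S': A..Z range, ord('S') − ord('A') = 18
'z': a..z range, 26 + ord('z') − ord('a') = 51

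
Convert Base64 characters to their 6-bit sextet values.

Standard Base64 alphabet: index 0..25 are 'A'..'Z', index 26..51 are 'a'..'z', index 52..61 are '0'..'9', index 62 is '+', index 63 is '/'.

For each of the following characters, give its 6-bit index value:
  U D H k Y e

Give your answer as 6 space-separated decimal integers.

'U': A..Z range, ord('U') − ord('A') = 20
'D': A..Z range, ord('D') − ord('A') = 3
'H': A..Z range, ord('H') − ord('A') = 7
'k': a..z range, 26 + ord('k') − ord('a') = 36
'Y': A..Z range, ord('Y') − ord('A') = 24
'e': a..z range, 26 + ord('e') − ord('a') = 30

Answer: 20 3 7 36 24 30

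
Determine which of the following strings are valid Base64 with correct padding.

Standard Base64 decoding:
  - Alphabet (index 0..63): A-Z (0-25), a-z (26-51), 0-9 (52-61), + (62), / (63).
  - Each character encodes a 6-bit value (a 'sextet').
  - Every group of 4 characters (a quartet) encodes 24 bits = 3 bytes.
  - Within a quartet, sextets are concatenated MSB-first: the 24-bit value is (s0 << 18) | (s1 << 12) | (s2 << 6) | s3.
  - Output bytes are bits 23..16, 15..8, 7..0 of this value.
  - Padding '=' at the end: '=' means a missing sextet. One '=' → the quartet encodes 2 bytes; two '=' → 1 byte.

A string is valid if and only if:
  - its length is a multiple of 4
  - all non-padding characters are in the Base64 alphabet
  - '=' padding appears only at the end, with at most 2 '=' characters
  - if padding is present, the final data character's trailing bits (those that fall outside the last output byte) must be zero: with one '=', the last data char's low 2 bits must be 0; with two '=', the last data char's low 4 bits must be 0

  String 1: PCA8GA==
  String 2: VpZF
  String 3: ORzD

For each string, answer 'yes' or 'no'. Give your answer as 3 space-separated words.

String 1: 'PCA8GA==' → valid
String 2: 'VpZF' → valid
String 3: 'ORzD' → valid

Answer: yes yes yes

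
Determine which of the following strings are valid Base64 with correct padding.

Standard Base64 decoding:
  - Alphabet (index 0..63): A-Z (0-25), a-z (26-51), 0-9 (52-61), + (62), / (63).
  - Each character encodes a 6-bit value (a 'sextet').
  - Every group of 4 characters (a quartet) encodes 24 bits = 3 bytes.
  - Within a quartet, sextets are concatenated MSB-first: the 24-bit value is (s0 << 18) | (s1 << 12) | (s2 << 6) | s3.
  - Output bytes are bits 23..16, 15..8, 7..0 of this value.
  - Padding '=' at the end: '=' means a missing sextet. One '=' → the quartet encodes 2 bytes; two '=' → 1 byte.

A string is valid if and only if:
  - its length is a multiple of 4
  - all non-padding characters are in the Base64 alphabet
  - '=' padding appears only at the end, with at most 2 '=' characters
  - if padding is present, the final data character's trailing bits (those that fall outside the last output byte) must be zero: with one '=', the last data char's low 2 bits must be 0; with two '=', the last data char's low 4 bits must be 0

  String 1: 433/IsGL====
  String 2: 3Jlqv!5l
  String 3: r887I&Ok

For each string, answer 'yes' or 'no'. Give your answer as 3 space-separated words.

Answer: no no no

Derivation:
String 1: '433/IsGL====' → invalid (4 pad chars (max 2))
String 2: '3Jlqv!5l' → invalid (bad char(s): ['!'])
String 3: 'r887I&Ok' → invalid (bad char(s): ['&'])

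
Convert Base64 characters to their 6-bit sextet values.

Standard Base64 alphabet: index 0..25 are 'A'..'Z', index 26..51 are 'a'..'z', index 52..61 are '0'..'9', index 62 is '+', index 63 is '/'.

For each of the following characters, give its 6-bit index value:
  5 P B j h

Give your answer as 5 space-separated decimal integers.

'5': 0..9 range, 52 + ord('5') − ord('0') = 57
'P': A..Z range, ord('P') − ord('A') = 15
'B': A..Z range, ord('B') − ord('A') = 1
'j': a..z range, 26 + ord('j') − ord('a') = 35
'h': a..z range, 26 + ord('h') − ord('a') = 33

Answer: 57 15 1 35 33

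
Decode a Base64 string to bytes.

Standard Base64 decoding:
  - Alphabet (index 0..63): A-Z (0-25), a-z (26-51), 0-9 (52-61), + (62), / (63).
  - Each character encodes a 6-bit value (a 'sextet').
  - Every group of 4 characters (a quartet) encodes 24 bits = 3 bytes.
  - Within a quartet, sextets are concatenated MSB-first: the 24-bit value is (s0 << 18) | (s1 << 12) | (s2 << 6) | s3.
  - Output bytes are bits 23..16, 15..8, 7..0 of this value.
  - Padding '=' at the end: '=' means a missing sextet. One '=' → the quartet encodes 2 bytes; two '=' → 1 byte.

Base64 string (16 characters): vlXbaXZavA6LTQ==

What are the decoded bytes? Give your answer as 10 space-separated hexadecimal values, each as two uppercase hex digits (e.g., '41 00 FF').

After char 0 ('v'=47): chars_in_quartet=1 acc=0x2F bytes_emitted=0
After char 1 ('l'=37): chars_in_quartet=2 acc=0xBE5 bytes_emitted=0
After char 2 ('X'=23): chars_in_quartet=3 acc=0x2F957 bytes_emitted=0
After char 3 ('b'=27): chars_in_quartet=4 acc=0xBE55DB -> emit BE 55 DB, reset; bytes_emitted=3
After char 4 ('a'=26): chars_in_quartet=1 acc=0x1A bytes_emitted=3
After char 5 ('X'=23): chars_in_quartet=2 acc=0x697 bytes_emitted=3
After char 6 ('Z'=25): chars_in_quartet=3 acc=0x1A5D9 bytes_emitted=3
After char 7 ('a'=26): chars_in_quartet=4 acc=0x69765A -> emit 69 76 5A, reset; bytes_emitted=6
After char 8 ('v'=47): chars_in_quartet=1 acc=0x2F bytes_emitted=6
After char 9 ('A'=0): chars_in_quartet=2 acc=0xBC0 bytes_emitted=6
After char 10 ('6'=58): chars_in_quartet=3 acc=0x2F03A bytes_emitted=6
After char 11 ('L'=11): chars_in_quartet=4 acc=0xBC0E8B -> emit BC 0E 8B, reset; bytes_emitted=9
After char 12 ('T'=19): chars_in_quartet=1 acc=0x13 bytes_emitted=9
After char 13 ('Q'=16): chars_in_quartet=2 acc=0x4D0 bytes_emitted=9
Padding '==': partial quartet acc=0x4D0 -> emit 4D; bytes_emitted=10

Answer: BE 55 DB 69 76 5A BC 0E 8B 4D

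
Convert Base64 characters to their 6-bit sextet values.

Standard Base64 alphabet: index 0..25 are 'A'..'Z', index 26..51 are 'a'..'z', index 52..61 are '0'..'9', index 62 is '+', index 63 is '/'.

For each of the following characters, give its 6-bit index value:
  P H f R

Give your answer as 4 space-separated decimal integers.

'P': A..Z range, ord('P') − ord('A') = 15
'H': A..Z range, ord('H') − ord('A') = 7
'f': a..z range, 26 + ord('f') − ord('a') = 31
'R': A..Z range, ord('R') − ord('A') = 17

Answer: 15 7 31 17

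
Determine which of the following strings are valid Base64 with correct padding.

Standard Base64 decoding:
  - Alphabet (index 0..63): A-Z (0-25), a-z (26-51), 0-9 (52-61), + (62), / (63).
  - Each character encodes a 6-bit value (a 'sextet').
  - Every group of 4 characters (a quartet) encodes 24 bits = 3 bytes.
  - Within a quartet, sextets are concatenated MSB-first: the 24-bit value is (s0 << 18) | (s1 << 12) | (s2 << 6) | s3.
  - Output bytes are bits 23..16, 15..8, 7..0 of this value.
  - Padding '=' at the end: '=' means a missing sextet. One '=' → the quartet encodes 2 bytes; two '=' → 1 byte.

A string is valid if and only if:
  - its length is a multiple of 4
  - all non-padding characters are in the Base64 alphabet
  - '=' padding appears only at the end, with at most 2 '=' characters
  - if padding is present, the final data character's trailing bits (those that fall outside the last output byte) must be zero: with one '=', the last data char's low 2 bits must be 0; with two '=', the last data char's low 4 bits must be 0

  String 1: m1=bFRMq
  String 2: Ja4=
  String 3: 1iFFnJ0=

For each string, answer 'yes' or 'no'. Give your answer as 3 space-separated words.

Answer: no yes yes

Derivation:
String 1: 'm1=bFRMq' → invalid (bad char(s): ['=']; '=' in middle)
String 2: 'Ja4=' → valid
String 3: '1iFFnJ0=' → valid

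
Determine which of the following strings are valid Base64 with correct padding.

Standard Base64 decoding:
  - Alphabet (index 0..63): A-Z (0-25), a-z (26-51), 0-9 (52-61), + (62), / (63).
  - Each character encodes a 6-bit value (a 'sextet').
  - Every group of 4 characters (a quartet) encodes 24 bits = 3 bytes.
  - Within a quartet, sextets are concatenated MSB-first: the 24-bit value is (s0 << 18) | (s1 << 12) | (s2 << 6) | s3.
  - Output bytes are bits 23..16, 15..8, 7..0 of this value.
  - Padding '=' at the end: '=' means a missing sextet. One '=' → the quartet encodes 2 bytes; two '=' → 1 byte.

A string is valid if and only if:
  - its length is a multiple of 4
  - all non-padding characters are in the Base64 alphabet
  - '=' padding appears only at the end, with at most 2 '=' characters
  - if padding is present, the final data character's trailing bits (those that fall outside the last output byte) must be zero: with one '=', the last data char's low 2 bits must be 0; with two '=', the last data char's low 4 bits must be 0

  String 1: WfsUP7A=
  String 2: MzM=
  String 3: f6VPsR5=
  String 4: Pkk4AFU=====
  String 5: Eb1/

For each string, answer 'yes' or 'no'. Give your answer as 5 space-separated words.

Answer: yes yes no no yes

Derivation:
String 1: 'WfsUP7A=' → valid
String 2: 'MzM=' → valid
String 3: 'f6VPsR5=' → invalid (bad trailing bits)
String 4: 'Pkk4AFU=====' → invalid (5 pad chars (max 2))
String 5: 'Eb1/' → valid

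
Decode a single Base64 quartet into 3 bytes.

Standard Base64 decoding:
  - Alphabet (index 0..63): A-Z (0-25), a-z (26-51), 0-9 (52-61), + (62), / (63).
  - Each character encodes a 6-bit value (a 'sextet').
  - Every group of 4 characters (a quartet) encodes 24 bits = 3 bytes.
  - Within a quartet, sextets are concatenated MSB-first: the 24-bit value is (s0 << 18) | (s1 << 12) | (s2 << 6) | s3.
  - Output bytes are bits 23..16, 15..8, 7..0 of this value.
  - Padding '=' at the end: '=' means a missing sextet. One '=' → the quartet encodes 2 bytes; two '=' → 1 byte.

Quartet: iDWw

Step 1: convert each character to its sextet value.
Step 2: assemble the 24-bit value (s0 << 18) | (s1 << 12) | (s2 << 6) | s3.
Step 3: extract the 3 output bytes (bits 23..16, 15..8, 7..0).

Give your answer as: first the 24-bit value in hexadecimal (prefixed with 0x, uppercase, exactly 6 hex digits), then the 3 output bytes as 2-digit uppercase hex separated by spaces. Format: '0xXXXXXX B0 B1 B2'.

Sextets: i=34, D=3, W=22, w=48
24-bit: (34<<18) | (3<<12) | (22<<6) | 48
      = 0x880000 | 0x003000 | 0x000580 | 0x000030
      = 0x8835B0
Bytes: (v>>16)&0xFF=88, (v>>8)&0xFF=35, v&0xFF=B0

Answer: 0x8835B0 88 35 B0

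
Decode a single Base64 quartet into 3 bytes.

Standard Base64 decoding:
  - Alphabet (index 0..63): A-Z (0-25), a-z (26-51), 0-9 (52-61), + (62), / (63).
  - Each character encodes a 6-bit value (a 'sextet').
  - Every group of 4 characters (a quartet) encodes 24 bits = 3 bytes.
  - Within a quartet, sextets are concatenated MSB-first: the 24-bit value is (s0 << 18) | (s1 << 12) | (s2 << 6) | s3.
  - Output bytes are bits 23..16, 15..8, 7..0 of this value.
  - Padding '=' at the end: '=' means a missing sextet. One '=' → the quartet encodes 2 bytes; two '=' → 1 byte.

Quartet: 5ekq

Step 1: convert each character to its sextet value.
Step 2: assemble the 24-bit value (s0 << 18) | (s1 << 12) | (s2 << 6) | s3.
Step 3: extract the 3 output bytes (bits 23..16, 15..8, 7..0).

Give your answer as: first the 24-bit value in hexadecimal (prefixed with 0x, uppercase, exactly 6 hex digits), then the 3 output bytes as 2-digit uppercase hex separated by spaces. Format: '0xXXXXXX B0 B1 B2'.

Sextets: 5=57, e=30, k=36, q=42
24-bit: (57<<18) | (30<<12) | (36<<6) | 42
      = 0xE40000 | 0x01E000 | 0x000900 | 0x00002A
      = 0xE5E92A
Bytes: (v>>16)&0xFF=E5, (v>>8)&0xFF=E9, v&0xFF=2A

Answer: 0xE5E92A E5 E9 2A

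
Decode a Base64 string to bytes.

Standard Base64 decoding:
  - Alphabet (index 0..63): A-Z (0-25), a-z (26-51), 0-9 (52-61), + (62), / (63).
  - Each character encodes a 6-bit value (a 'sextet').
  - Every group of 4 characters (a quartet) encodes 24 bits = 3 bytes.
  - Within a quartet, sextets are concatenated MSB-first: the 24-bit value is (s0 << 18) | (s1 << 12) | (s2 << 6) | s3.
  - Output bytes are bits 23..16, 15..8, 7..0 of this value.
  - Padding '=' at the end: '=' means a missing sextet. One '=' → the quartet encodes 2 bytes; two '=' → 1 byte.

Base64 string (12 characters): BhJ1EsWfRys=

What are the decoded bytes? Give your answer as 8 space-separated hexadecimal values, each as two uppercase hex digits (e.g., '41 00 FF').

After char 0 ('B'=1): chars_in_quartet=1 acc=0x1 bytes_emitted=0
After char 1 ('h'=33): chars_in_quartet=2 acc=0x61 bytes_emitted=0
After char 2 ('J'=9): chars_in_quartet=3 acc=0x1849 bytes_emitted=0
After char 3 ('1'=53): chars_in_quartet=4 acc=0x61275 -> emit 06 12 75, reset; bytes_emitted=3
After char 4 ('E'=4): chars_in_quartet=1 acc=0x4 bytes_emitted=3
After char 5 ('s'=44): chars_in_quartet=2 acc=0x12C bytes_emitted=3
After char 6 ('W'=22): chars_in_quartet=3 acc=0x4B16 bytes_emitted=3
After char 7 ('f'=31): chars_in_quartet=4 acc=0x12C59F -> emit 12 C5 9F, reset; bytes_emitted=6
After char 8 ('R'=17): chars_in_quartet=1 acc=0x11 bytes_emitted=6
After char 9 ('y'=50): chars_in_quartet=2 acc=0x472 bytes_emitted=6
After char 10 ('s'=44): chars_in_quartet=3 acc=0x11CAC bytes_emitted=6
Padding '=': partial quartet acc=0x11CAC -> emit 47 2B; bytes_emitted=8

Answer: 06 12 75 12 C5 9F 47 2B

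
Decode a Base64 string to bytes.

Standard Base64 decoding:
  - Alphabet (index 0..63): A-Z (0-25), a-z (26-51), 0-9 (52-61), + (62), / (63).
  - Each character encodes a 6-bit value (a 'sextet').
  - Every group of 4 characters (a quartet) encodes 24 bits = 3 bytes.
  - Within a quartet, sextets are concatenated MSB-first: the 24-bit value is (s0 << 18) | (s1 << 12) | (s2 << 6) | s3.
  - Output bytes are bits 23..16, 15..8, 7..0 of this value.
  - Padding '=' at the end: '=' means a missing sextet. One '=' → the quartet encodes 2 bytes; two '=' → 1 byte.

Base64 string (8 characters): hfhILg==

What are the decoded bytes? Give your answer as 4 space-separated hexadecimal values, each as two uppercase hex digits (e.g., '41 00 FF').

Answer: 85 F8 48 2E

Derivation:
After char 0 ('h'=33): chars_in_quartet=1 acc=0x21 bytes_emitted=0
After char 1 ('f'=31): chars_in_quartet=2 acc=0x85F bytes_emitted=0
After char 2 ('h'=33): chars_in_quartet=3 acc=0x217E1 bytes_emitted=0
After char 3 ('I'=8): chars_in_quartet=4 acc=0x85F848 -> emit 85 F8 48, reset; bytes_emitted=3
After char 4 ('L'=11): chars_in_quartet=1 acc=0xB bytes_emitted=3
After char 5 ('g'=32): chars_in_quartet=2 acc=0x2E0 bytes_emitted=3
Padding '==': partial quartet acc=0x2E0 -> emit 2E; bytes_emitted=4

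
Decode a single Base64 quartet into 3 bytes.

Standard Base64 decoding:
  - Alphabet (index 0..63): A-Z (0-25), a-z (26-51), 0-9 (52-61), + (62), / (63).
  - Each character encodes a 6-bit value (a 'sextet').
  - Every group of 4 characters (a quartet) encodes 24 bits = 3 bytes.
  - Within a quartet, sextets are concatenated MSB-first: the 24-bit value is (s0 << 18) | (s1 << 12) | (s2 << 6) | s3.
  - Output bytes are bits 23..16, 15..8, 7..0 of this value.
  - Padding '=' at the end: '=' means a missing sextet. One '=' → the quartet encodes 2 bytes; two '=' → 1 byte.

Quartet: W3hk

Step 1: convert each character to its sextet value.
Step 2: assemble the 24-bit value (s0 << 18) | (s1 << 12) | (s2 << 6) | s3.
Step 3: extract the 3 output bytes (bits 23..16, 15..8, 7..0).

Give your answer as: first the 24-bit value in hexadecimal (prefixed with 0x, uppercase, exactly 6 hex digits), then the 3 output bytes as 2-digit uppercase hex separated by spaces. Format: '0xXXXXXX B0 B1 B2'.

Sextets: W=22, 3=55, h=33, k=36
24-bit: (22<<18) | (55<<12) | (33<<6) | 36
      = 0x580000 | 0x037000 | 0x000840 | 0x000024
      = 0x5B7864
Bytes: (v>>16)&0xFF=5B, (v>>8)&0xFF=78, v&0xFF=64

Answer: 0x5B7864 5B 78 64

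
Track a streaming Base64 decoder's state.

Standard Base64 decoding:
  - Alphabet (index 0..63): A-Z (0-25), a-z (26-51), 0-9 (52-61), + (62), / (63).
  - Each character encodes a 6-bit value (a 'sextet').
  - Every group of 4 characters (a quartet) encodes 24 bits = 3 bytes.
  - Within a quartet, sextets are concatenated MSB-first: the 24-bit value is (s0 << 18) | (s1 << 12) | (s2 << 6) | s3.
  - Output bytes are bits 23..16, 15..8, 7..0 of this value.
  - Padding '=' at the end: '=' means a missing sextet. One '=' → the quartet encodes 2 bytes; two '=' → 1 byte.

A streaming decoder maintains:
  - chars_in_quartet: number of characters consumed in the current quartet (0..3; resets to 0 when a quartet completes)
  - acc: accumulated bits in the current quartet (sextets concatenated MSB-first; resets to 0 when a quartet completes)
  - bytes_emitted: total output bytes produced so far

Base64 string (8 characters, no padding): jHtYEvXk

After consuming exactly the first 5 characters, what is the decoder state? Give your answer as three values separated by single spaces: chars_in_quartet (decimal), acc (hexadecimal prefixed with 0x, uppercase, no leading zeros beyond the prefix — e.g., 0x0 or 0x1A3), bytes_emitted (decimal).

Answer: 1 0x4 3

Derivation:
After char 0 ('j'=35): chars_in_quartet=1 acc=0x23 bytes_emitted=0
After char 1 ('H'=7): chars_in_quartet=2 acc=0x8C7 bytes_emitted=0
After char 2 ('t'=45): chars_in_quartet=3 acc=0x231ED bytes_emitted=0
After char 3 ('Y'=24): chars_in_quartet=4 acc=0x8C7B58 -> emit 8C 7B 58, reset; bytes_emitted=3
After char 4 ('E'=4): chars_in_quartet=1 acc=0x4 bytes_emitted=3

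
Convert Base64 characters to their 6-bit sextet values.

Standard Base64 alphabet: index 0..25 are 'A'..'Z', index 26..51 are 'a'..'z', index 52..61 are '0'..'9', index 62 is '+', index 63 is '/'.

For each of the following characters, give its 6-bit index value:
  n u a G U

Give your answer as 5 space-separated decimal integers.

Answer: 39 46 26 6 20

Derivation:
'n': a..z range, 26 + ord('n') − ord('a') = 39
'u': a..z range, 26 + ord('u') − ord('a') = 46
'a': a..z range, 26 + ord('a') − ord('a') = 26
'G': A..Z range, ord('G') − ord('A') = 6
'U': A..Z range, ord('U') − ord('A') = 20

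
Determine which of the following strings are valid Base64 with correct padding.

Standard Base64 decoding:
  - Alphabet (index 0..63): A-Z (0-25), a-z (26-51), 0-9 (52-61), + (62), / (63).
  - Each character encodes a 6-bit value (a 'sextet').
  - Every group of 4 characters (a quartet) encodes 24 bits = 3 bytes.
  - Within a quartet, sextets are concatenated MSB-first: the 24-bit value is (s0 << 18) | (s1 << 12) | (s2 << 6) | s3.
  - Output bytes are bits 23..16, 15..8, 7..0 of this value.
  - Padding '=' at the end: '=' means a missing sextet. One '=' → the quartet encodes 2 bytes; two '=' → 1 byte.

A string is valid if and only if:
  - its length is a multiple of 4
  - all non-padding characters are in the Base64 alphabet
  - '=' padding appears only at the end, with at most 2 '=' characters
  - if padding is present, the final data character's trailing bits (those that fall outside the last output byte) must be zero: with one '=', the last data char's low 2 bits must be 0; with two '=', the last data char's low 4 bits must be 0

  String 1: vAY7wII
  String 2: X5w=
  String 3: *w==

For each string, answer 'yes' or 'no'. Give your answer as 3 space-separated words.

Answer: no yes no

Derivation:
String 1: 'vAY7wII' → invalid (len=7 not mult of 4)
String 2: 'X5w=' → valid
String 3: '*w==' → invalid (bad char(s): ['*'])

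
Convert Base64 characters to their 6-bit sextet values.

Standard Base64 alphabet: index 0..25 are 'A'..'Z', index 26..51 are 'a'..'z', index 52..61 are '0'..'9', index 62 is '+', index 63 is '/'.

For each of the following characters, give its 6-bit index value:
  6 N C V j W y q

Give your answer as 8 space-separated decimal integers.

Answer: 58 13 2 21 35 22 50 42

Derivation:
'6': 0..9 range, 52 + ord('6') − ord('0') = 58
'N': A..Z range, ord('N') − ord('A') = 13
'C': A..Z range, ord('C') − ord('A') = 2
'V': A..Z range, ord('V') − ord('A') = 21
'j': a..z range, 26 + ord('j') − ord('a') = 35
'W': A..Z range, ord('W') − ord('A') = 22
'y': a..z range, 26 + ord('y') − ord('a') = 50
'q': a..z range, 26 + ord('q') − ord('a') = 42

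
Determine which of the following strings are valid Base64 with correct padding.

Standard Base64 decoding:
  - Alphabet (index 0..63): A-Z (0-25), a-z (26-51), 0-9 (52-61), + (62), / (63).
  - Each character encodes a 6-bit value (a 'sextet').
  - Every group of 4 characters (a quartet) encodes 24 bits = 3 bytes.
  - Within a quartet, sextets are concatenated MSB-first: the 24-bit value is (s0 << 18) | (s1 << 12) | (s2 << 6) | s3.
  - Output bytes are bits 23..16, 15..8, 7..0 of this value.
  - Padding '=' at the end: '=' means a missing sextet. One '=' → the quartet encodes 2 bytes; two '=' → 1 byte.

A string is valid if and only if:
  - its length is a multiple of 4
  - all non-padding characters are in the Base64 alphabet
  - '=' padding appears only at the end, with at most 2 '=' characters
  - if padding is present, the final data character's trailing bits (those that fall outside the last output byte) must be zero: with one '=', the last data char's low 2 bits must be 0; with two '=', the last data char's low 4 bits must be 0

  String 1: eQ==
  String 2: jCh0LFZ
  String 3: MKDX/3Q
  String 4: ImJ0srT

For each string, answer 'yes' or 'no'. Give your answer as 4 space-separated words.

String 1: 'eQ==' → valid
String 2: 'jCh0LFZ' → invalid (len=7 not mult of 4)
String 3: 'MKDX/3Q' → invalid (len=7 not mult of 4)
String 4: 'ImJ0srT' → invalid (len=7 not mult of 4)

Answer: yes no no no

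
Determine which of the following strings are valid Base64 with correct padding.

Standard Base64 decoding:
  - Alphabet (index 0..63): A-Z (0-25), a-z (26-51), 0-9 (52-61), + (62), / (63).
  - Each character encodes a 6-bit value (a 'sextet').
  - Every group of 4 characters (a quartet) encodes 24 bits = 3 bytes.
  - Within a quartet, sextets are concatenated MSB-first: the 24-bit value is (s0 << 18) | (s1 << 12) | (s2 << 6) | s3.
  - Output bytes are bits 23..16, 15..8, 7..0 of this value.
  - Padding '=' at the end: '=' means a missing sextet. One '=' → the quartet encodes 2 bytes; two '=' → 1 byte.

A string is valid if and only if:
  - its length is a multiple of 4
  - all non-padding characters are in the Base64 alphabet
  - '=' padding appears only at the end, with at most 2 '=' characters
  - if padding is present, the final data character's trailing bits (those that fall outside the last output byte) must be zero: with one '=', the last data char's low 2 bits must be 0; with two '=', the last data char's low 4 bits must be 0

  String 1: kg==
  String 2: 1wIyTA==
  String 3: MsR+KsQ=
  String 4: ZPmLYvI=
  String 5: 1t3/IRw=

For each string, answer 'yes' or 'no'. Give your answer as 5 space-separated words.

String 1: 'kg==' → valid
String 2: '1wIyTA==' → valid
String 3: 'MsR+KsQ=' → valid
String 4: 'ZPmLYvI=' → valid
String 5: '1t3/IRw=' → valid

Answer: yes yes yes yes yes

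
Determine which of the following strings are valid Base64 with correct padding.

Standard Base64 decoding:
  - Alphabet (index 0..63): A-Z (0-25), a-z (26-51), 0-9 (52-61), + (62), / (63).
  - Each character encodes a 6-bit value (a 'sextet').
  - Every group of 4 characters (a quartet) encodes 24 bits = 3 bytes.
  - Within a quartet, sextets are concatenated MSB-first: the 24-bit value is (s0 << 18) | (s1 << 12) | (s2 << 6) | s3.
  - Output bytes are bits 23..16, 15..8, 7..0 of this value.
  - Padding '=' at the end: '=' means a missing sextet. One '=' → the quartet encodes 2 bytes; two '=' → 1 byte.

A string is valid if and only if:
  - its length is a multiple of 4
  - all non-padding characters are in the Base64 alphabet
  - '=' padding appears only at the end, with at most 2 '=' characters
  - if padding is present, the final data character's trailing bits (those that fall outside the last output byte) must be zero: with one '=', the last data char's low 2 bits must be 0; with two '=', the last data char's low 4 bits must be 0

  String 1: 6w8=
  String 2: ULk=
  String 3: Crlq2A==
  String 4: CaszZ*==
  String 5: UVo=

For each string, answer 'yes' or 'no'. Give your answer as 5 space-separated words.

Answer: yes yes yes no yes

Derivation:
String 1: '6w8=' → valid
String 2: 'ULk=' → valid
String 3: 'Crlq2A==' → valid
String 4: 'CaszZ*==' → invalid (bad char(s): ['*'])
String 5: 'UVo=' → valid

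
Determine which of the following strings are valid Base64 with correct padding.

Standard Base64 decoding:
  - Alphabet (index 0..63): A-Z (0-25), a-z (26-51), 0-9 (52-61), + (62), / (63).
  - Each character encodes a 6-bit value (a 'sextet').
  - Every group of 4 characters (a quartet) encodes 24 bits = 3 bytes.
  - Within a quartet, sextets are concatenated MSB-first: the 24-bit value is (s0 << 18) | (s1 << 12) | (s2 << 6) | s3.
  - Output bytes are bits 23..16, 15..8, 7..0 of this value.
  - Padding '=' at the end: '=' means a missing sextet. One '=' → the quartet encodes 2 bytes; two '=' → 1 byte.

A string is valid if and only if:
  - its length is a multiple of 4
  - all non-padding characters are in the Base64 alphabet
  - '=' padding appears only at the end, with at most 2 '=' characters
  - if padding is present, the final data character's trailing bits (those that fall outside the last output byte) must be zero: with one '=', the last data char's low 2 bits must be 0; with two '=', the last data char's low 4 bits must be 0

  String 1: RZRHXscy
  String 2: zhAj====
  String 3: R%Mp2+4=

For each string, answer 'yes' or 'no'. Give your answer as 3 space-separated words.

String 1: 'RZRHXscy' → valid
String 2: 'zhAj====' → invalid (4 pad chars (max 2))
String 3: 'R%Mp2+4=' → invalid (bad char(s): ['%'])

Answer: yes no no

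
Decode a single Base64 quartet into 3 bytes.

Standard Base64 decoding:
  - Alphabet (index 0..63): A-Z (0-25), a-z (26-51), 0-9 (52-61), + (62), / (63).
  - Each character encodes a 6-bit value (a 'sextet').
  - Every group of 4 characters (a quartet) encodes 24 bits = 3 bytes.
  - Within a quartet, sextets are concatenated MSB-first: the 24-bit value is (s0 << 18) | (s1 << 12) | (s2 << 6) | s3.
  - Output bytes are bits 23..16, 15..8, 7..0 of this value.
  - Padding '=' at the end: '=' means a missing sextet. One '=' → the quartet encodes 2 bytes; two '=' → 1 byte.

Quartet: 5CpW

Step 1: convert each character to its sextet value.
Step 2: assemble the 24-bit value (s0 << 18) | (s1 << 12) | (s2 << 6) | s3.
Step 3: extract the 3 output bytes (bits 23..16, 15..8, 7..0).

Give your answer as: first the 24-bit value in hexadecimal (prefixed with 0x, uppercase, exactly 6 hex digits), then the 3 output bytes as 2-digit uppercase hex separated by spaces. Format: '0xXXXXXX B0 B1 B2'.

Sextets: 5=57, C=2, p=41, W=22
24-bit: (57<<18) | (2<<12) | (41<<6) | 22
      = 0xE40000 | 0x002000 | 0x000A40 | 0x000016
      = 0xE42A56
Bytes: (v>>16)&0xFF=E4, (v>>8)&0xFF=2A, v&0xFF=56

Answer: 0xE42A56 E4 2A 56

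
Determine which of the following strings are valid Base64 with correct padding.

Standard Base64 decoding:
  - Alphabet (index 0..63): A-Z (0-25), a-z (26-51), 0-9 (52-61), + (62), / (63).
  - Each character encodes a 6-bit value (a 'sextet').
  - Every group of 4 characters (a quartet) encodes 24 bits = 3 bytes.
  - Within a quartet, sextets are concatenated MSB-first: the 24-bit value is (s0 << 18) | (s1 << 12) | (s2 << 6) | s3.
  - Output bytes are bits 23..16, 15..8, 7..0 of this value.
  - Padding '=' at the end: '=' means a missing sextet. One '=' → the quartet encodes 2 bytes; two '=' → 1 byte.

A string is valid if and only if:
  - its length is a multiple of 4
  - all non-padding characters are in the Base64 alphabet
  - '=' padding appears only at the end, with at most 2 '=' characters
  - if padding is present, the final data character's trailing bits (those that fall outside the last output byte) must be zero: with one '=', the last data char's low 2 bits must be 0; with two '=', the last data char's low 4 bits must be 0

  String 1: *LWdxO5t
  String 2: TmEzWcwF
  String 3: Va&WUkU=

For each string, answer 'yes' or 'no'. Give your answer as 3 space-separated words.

Answer: no yes no

Derivation:
String 1: '*LWdxO5t' → invalid (bad char(s): ['*'])
String 2: 'TmEzWcwF' → valid
String 3: 'Va&WUkU=' → invalid (bad char(s): ['&'])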